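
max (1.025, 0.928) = 1.025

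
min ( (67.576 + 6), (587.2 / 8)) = 73.4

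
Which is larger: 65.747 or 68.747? 68.747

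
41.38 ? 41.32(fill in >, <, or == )>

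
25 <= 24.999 False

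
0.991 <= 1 True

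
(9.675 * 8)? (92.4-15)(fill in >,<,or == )==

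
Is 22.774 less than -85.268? No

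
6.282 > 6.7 False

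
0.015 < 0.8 True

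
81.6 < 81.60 False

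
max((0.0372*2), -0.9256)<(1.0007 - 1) False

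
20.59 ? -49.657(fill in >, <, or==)>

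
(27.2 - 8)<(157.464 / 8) True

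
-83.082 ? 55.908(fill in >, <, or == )<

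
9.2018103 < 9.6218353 True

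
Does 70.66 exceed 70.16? Yes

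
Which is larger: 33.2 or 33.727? 33.727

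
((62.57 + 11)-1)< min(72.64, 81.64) True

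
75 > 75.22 False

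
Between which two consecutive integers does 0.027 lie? 0 and 1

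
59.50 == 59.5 True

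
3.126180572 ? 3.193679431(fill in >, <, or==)<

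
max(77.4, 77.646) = 77.646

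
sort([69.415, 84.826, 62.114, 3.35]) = [3.35, 62.114, 69.415, 84.826]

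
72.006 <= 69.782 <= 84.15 False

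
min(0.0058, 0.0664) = 0.0058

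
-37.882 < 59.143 True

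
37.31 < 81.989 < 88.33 True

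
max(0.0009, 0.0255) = 0.0255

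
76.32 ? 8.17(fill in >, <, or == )>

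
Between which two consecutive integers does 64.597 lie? 64 and 65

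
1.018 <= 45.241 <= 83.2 True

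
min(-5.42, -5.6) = -5.6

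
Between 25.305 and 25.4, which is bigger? 25.4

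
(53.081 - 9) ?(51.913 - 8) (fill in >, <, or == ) >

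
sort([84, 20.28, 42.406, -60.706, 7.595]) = [-60.706, 7.595, 20.28, 42.406, 84]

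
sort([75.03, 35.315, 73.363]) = [35.315, 73.363, 75.03]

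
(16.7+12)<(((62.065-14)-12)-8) False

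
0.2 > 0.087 True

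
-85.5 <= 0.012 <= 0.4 True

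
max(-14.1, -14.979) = -14.1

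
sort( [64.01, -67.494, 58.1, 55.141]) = [-67.494, 55.141, 58.1, 64.01]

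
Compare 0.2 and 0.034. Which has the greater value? 0.2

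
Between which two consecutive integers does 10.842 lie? 10 and 11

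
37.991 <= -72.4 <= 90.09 False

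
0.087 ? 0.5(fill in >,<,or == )<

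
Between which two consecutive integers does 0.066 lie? 0 and 1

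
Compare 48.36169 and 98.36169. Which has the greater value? 98.36169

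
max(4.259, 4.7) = 4.7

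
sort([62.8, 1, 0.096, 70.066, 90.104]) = [0.096, 1, 62.8, 70.066, 90.104]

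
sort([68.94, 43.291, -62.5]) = [-62.5, 43.291, 68.94]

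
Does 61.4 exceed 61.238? Yes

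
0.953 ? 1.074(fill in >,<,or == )<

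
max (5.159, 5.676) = 5.676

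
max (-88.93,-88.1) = -88.1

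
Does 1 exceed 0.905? Yes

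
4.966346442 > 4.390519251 True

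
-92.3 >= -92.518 True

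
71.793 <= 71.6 False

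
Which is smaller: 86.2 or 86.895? 86.2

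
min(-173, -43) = -173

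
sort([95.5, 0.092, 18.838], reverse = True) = [95.5, 18.838, 0.092]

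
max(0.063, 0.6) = 0.6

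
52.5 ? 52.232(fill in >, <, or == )>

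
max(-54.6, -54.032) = -54.032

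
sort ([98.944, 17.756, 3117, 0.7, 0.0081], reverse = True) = [3117, 98.944, 17.756, 0.7, 0.0081]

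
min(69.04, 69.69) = 69.04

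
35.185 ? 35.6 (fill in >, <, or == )<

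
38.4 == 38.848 False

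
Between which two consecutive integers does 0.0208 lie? 0 and 1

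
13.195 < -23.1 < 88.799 False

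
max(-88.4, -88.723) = -88.4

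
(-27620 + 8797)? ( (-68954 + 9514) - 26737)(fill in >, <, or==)>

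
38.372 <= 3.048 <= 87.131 False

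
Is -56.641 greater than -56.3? No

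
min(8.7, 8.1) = 8.1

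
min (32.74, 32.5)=32.5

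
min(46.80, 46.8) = 46.80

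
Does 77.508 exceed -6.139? Yes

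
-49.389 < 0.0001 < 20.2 True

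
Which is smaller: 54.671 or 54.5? 54.5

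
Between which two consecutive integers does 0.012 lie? 0 and 1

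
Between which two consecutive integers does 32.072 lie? 32 and 33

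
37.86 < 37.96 True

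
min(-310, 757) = -310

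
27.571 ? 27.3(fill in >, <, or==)>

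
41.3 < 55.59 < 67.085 True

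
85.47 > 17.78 True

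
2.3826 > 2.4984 False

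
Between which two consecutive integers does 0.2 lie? 0 and 1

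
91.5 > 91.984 False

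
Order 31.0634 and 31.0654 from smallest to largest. 31.0634, 31.0654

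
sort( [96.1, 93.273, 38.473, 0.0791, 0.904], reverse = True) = [96.1, 93.273, 38.473, 0.904, 0.0791]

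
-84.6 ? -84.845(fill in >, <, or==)>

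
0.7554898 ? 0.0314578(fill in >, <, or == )>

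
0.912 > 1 False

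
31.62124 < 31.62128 True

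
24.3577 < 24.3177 False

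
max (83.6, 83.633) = 83.633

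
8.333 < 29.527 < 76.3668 True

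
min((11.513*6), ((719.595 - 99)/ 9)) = 68.955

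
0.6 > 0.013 True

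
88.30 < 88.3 False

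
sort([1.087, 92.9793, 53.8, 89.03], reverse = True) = [92.9793, 89.03, 53.8, 1.087]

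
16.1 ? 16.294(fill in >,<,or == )<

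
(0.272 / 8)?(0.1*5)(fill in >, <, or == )<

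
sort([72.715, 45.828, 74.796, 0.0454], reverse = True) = [74.796, 72.715, 45.828, 0.0454]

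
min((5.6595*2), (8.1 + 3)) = 11.1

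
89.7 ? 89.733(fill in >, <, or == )<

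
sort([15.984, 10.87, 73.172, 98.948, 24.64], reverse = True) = [98.948, 73.172, 24.64, 15.984, 10.87]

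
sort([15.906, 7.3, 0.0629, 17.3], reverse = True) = [17.3, 15.906, 7.3, 0.0629]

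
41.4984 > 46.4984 False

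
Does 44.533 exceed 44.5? Yes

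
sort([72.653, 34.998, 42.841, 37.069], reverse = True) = [72.653, 42.841, 37.069, 34.998]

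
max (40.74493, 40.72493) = 40.74493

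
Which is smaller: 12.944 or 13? 12.944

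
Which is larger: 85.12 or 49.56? 85.12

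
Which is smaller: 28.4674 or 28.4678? 28.4674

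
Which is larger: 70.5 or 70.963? 70.963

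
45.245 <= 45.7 True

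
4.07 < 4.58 True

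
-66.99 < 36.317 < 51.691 True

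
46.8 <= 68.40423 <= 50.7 False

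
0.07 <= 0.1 True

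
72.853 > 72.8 True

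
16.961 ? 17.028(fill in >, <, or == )<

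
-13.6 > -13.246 False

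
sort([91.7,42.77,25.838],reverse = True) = [91.7,42.77,25.838]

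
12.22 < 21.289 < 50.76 True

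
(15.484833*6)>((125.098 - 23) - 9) False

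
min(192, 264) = 192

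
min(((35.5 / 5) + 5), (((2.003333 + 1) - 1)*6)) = 12.019998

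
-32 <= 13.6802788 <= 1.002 False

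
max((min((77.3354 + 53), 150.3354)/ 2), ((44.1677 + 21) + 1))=66.1677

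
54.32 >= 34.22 True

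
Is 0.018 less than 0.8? Yes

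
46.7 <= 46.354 False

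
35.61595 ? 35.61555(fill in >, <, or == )>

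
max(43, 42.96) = 43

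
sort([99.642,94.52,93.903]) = [93.903,94.52,99.642]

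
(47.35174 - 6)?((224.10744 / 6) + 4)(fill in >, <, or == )>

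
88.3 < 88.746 True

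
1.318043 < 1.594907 True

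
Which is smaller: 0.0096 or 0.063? 0.0096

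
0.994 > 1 False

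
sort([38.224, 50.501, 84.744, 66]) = [38.224, 50.501, 66, 84.744]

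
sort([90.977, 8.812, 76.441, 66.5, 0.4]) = [0.4, 8.812, 66.5, 76.441, 90.977]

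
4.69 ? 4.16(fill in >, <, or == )>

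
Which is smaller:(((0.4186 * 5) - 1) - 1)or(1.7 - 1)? (((0.4186 * 5) - 1) - 1)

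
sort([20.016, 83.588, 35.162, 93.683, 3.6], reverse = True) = [93.683, 83.588, 35.162, 20.016, 3.6]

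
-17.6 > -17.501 False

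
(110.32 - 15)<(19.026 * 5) False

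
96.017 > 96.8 False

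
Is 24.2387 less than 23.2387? No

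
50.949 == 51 False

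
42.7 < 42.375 False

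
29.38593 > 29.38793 False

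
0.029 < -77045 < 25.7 False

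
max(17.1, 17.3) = 17.3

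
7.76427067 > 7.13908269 True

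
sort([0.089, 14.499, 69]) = [0.089, 14.499, 69]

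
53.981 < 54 True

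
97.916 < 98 True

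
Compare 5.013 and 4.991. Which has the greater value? 5.013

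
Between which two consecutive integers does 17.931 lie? 17 and 18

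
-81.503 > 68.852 False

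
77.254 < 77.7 True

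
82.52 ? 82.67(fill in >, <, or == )<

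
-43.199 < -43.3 False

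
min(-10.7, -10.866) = -10.866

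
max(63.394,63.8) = 63.8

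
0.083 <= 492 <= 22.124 False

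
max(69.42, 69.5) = 69.5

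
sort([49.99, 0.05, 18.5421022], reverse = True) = [49.99, 18.5421022, 0.05]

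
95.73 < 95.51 False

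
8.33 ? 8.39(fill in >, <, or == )<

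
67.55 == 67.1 False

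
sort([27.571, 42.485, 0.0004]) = [0.0004, 27.571, 42.485]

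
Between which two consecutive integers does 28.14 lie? 28 and 29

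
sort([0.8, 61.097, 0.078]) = [0.078, 0.8, 61.097]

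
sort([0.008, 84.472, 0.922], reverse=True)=[84.472, 0.922, 0.008]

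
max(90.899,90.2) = 90.899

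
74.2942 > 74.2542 True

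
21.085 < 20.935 False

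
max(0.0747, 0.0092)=0.0747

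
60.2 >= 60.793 False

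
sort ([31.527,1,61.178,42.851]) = [1,31.527,42.851,61.178]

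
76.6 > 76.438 True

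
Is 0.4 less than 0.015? No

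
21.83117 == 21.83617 False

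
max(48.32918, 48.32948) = 48.32948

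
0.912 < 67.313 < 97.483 True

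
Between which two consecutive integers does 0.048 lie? 0 and 1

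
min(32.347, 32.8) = 32.347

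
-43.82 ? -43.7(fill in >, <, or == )<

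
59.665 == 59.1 False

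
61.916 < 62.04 True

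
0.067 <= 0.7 True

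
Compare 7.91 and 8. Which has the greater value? 8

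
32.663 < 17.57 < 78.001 False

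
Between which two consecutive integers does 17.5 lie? 17 and 18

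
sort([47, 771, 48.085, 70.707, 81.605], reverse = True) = [771, 81.605, 70.707, 48.085, 47]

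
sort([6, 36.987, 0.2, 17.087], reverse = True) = [36.987, 17.087, 6, 0.2]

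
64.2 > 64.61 False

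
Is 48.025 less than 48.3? Yes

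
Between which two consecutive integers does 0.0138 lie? 0 and 1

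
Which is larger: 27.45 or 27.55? 27.55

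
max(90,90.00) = 90.00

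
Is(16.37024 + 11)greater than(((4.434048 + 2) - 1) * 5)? Yes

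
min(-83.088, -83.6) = -83.6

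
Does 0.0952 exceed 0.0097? Yes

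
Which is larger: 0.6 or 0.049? 0.6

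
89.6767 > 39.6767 True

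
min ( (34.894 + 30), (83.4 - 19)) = 64.4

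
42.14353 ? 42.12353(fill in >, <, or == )>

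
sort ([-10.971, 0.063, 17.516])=[-10.971, 0.063, 17.516]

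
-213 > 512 False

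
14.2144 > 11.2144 True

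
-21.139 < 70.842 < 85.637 True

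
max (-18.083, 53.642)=53.642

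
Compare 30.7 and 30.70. They are equal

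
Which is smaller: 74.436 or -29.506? -29.506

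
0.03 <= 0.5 True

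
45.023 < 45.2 True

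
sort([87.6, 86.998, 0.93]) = [0.93, 86.998, 87.6]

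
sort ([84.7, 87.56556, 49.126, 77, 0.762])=[0.762, 49.126, 77, 84.7, 87.56556]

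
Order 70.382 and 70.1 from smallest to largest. 70.1, 70.382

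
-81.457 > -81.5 True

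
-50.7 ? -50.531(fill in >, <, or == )<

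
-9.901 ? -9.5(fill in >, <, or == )<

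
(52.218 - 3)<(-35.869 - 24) False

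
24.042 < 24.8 True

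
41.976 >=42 False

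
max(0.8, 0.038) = 0.8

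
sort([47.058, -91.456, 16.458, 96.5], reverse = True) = [96.5, 47.058, 16.458, -91.456]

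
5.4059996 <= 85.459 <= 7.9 False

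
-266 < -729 False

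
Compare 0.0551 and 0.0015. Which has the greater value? 0.0551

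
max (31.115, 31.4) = 31.4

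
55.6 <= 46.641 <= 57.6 False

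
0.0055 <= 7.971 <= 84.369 True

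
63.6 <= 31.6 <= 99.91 False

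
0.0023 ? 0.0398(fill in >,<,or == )<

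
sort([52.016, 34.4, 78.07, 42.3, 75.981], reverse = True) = [78.07, 75.981, 52.016, 42.3, 34.4]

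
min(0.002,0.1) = 0.002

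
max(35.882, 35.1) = 35.882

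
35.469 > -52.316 True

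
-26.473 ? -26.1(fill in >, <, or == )<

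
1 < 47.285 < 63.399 True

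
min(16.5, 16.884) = 16.5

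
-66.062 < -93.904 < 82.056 False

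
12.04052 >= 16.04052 False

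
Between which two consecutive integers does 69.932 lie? 69 and 70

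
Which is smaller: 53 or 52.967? 52.967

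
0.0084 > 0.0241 False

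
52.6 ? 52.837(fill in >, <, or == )<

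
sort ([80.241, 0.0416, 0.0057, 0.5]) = [0.0057, 0.0416, 0.5, 80.241]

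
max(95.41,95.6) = 95.6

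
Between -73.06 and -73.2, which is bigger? -73.06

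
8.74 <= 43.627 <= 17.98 False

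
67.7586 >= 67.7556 True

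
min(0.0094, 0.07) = 0.0094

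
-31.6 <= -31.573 True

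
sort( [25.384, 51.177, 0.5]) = [0.5, 25.384, 51.177]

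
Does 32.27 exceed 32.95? No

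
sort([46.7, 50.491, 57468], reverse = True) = [57468, 50.491, 46.7]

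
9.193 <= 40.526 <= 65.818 True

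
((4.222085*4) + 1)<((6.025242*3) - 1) False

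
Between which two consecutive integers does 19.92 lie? 19 and 20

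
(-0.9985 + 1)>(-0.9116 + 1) False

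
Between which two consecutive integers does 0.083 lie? 0 and 1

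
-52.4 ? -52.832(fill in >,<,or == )>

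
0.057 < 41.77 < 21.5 False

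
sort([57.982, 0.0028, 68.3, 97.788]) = [0.0028, 57.982, 68.3, 97.788]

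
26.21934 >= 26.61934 False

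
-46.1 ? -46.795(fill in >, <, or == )>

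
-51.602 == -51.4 False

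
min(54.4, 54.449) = 54.4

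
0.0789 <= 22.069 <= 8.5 False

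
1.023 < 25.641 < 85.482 True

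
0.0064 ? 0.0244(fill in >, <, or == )<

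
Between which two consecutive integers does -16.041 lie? -17 and -16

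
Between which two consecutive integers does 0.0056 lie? 0 and 1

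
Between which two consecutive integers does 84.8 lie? 84 and 85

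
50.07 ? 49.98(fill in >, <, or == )>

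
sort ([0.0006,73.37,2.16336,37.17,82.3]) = [0.0006,2.16336,37.17,73.37,82.3]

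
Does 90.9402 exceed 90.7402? Yes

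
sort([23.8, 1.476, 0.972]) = [0.972, 1.476, 23.8]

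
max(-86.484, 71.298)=71.298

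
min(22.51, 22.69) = 22.51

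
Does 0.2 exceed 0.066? Yes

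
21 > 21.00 False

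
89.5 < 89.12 False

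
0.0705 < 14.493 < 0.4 False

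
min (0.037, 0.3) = 0.037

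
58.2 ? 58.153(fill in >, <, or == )>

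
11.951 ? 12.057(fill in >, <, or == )<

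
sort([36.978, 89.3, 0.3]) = [0.3, 36.978, 89.3]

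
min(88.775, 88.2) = 88.2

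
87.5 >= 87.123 True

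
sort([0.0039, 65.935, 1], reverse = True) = [65.935, 1, 0.0039]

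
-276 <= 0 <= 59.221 True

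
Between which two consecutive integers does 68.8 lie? 68 and 69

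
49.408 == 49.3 False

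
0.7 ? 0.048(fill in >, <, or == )>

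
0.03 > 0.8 False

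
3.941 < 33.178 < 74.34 True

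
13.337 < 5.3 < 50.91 False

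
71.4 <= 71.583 True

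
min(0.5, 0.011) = 0.011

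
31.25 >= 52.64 False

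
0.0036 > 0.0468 False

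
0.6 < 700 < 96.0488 False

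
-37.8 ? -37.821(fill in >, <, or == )>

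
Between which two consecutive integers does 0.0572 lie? 0 and 1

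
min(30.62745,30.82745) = 30.62745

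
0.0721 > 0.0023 True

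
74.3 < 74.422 True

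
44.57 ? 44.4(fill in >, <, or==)>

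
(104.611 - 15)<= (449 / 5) True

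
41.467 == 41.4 False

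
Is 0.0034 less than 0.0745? Yes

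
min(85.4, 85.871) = 85.4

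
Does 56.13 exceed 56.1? Yes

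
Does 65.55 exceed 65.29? Yes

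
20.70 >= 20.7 True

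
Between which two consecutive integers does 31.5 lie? 31 and 32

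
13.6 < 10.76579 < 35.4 False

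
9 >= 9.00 True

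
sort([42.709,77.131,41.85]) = [41.85,42.709,77.131]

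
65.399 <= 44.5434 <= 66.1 False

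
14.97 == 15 False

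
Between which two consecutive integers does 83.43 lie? 83 and 84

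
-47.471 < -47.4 True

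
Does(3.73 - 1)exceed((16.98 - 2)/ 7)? Yes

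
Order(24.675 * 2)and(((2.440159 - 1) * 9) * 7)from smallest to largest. (24.675 * 2), (((2.440159 - 1) * 9) * 7)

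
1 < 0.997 False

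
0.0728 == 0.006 False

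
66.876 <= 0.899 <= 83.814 False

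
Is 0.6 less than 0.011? No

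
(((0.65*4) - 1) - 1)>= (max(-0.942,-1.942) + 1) True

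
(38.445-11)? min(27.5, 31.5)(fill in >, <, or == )<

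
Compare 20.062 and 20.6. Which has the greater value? 20.6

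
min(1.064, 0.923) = 0.923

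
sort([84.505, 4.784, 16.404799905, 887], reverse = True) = [887, 84.505, 16.404799905, 4.784]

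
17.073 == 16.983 False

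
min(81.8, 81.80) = 81.8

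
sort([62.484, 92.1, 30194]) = [62.484, 92.1, 30194]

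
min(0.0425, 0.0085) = 0.0085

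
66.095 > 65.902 True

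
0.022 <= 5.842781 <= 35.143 True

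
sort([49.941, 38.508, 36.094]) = [36.094, 38.508, 49.941]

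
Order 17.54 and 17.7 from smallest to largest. 17.54, 17.7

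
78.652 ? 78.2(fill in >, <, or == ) >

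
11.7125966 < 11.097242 False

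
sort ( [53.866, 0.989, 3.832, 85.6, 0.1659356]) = [0.1659356, 0.989, 3.832, 53.866, 85.6]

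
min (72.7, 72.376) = 72.376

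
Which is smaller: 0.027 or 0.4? 0.027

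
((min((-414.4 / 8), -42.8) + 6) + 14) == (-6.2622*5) False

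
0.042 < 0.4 True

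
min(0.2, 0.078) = 0.078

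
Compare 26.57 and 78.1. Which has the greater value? 78.1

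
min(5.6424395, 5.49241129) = 5.49241129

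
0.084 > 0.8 False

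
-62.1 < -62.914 False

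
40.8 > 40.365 True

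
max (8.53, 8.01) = 8.53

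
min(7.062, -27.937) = -27.937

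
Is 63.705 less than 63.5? No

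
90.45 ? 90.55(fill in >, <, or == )<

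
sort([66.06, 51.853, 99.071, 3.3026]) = [3.3026, 51.853, 66.06, 99.071]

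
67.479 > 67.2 True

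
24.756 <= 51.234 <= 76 True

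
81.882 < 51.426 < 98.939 False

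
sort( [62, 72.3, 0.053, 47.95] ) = [0.053, 47.95, 62, 72.3]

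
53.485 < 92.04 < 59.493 False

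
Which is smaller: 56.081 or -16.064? -16.064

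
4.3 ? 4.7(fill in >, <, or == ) <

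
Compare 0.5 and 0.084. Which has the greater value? 0.5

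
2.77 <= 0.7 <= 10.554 False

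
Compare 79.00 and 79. They are equal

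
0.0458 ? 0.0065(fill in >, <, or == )>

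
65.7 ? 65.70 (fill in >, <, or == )==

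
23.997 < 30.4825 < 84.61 True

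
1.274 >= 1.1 True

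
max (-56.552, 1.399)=1.399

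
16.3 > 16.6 False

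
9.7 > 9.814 False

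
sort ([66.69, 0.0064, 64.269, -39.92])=[-39.92, 0.0064, 64.269, 66.69]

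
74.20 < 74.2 False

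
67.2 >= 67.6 False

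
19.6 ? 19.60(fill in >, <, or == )==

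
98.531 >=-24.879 True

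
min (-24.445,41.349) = -24.445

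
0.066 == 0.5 False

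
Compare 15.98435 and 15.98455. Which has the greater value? 15.98455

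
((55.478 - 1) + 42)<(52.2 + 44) False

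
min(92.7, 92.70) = 92.7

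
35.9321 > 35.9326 False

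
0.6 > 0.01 True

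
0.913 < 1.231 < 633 True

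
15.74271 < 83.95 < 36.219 False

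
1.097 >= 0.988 True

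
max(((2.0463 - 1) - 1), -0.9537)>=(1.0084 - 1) True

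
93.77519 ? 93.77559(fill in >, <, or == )<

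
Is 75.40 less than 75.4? No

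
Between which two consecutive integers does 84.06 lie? 84 and 85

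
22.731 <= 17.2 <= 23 False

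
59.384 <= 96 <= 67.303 False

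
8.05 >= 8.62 False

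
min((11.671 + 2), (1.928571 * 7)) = 13.499997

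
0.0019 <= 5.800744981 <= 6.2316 True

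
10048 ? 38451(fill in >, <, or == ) <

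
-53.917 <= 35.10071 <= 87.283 True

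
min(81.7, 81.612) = 81.612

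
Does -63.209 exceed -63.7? Yes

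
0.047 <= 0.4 True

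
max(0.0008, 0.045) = 0.045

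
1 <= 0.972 False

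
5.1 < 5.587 True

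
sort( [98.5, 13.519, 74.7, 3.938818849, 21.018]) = [3.938818849, 13.519, 21.018, 74.7, 98.5]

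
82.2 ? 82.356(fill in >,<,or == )<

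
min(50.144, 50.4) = 50.144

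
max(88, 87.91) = 88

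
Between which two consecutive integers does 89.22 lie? 89 and 90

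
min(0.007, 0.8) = 0.007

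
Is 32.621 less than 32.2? No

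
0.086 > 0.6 False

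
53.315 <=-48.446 False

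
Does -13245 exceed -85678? Yes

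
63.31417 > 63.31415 True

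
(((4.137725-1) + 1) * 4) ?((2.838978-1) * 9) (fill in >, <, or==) >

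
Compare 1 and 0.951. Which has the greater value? 1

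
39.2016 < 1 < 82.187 False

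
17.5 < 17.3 False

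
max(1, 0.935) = 1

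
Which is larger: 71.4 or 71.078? 71.4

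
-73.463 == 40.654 False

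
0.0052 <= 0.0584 True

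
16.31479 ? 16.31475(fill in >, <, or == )>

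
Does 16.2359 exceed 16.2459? No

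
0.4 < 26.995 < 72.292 True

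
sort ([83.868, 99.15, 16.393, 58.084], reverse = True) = [99.15, 83.868, 58.084, 16.393]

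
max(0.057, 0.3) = 0.3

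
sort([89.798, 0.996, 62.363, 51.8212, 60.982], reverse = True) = [89.798, 62.363, 60.982, 51.8212, 0.996]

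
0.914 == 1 False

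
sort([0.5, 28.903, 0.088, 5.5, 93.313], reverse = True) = [93.313, 28.903, 5.5, 0.5, 0.088]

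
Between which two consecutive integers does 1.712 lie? 1 and 2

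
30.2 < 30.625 True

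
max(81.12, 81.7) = 81.7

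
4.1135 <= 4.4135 True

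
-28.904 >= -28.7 False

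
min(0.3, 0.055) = 0.055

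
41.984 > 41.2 True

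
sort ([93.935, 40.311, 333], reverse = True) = [333, 93.935, 40.311]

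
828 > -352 True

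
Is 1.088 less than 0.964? No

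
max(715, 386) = 715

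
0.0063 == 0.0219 False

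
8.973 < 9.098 True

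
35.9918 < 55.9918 True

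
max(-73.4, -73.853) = -73.4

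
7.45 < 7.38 False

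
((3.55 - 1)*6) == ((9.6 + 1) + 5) False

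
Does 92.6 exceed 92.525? Yes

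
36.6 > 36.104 True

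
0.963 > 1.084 False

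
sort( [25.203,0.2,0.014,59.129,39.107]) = [0.014,0.2,25.203,39.107,59.129]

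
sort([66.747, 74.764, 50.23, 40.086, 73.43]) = [40.086, 50.23, 66.747, 73.43, 74.764]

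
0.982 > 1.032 False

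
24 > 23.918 True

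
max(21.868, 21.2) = 21.868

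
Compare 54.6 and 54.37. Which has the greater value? 54.6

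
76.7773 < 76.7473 False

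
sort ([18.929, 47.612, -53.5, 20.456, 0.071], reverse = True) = [47.612, 20.456, 18.929, 0.071, -53.5]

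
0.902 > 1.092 False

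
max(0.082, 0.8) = 0.8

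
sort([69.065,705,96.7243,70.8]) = [69.065,70.8,96.7243,705]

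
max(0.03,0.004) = 0.03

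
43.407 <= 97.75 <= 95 False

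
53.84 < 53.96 True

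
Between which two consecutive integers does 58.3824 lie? 58 and 59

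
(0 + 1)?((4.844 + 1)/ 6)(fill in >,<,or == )>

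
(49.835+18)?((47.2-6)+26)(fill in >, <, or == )>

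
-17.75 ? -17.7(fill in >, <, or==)<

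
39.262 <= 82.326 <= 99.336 True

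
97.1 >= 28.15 True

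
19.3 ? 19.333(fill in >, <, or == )<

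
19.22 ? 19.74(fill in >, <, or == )<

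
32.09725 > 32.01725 True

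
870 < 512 False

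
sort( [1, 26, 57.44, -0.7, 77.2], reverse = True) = [77.2, 57.44, 26, 1, -0.7]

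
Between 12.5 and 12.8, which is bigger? 12.8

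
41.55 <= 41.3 False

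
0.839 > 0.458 True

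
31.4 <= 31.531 True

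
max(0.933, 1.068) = 1.068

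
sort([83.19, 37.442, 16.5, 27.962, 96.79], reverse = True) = [96.79, 83.19, 37.442, 27.962, 16.5]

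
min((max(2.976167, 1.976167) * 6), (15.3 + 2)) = 17.3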